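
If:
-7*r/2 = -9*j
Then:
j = 7*r/18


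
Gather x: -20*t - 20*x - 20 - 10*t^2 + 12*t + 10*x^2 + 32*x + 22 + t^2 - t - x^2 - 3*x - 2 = -9*t^2 - 9*t + 9*x^2 + 9*x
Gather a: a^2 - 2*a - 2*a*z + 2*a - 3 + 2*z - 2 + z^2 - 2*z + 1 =a^2 - 2*a*z + z^2 - 4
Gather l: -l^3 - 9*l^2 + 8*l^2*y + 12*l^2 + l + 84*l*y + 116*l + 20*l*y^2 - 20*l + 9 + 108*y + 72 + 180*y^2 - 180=-l^3 + l^2*(8*y + 3) + l*(20*y^2 + 84*y + 97) + 180*y^2 + 108*y - 99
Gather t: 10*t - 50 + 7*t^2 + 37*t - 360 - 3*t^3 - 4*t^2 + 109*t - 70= -3*t^3 + 3*t^2 + 156*t - 480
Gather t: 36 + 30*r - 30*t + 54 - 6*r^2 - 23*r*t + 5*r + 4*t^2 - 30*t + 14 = -6*r^2 + 35*r + 4*t^2 + t*(-23*r - 60) + 104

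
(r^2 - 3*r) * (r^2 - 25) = r^4 - 3*r^3 - 25*r^2 + 75*r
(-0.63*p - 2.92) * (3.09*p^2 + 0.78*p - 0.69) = -1.9467*p^3 - 9.5142*p^2 - 1.8429*p + 2.0148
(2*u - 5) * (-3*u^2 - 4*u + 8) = -6*u^3 + 7*u^2 + 36*u - 40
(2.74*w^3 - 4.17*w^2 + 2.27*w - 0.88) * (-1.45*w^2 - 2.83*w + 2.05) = -3.973*w^5 - 1.7077*w^4 + 14.1266*w^3 - 13.6966*w^2 + 7.1439*w - 1.804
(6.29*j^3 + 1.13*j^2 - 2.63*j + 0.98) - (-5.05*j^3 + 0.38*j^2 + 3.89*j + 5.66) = 11.34*j^3 + 0.75*j^2 - 6.52*j - 4.68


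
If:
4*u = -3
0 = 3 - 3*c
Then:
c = 1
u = -3/4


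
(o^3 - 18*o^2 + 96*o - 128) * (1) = o^3 - 18*o^2 + 96*o - 128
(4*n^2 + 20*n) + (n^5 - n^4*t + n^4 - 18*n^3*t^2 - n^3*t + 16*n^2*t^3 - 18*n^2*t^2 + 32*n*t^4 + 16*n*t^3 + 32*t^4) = n^5 - n^4*t + n^4 - 18*n^3*t^2 - n^3*t + 16*n^2*t^3 - 18*n^2*t^2 + 4*n^2 + 32*n*t^4 + 16*n*t^3 + 20*n + 32*t^4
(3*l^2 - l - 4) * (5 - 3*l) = -9*l^3 + 18*l^2 + 7*l - 20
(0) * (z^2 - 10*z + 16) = 0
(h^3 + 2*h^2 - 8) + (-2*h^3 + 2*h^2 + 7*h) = -h^3 + 4*h^2 + 7*h - 8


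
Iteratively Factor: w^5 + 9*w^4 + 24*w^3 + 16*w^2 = (w + 1)*(w^4 + 8*w^3 + 16*w^2) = (w + 1)*(w + 4)*(w^3 + 4*w^2) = w*(w + 1)*(w + 4)*(w^2 + 4*w) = w*(w + 1)*(w + 4)^2*(w)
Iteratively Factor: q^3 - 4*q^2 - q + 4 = (q - 4)*(q^2 - 1) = (q - 4)*(q - 1)*(q + 1)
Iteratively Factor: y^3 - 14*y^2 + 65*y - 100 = (y - 4)*(y^2 - 10*y + 25) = (y - 5)*(y - 4)*(y - 5)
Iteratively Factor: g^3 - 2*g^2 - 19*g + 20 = (g + 4)*(g^2 - 6*g + 5) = (g - 5)*(g + 4)*(g - 1)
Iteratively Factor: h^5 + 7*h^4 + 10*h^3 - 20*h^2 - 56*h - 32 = (h + 2)*(h^4 + 5*h^3 - 20*h - 16) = (h - 2)*(h + 2)*(h^3 + 7*h^2 + 14*h + 8) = (h - 2)*(h + 2)^2*(h^2 + 5*h + 4) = (h - 2)*(h + 2)^2*(h + 4)*(h + 1)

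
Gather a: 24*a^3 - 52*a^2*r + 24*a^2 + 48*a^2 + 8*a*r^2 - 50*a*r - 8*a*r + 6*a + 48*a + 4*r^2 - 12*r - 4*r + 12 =24*a^3 + a^2*(72 - 52*r) + a*(8*r^2 - 58*r + 54) + 4*r^2 - 16*r + 12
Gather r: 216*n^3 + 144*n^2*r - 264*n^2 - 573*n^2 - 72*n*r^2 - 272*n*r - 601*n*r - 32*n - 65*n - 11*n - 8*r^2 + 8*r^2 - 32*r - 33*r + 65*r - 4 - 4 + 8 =216*n^3 - 837*n^2 - 72*n*r^2 - 108*n + r*(144*n^2 - 873*n)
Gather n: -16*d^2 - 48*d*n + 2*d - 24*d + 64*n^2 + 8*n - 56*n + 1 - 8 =-16*d^2 - 22*d + 64*n^2 + n*(-48*d - 48) - 7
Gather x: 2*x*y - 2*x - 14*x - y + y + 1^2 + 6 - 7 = x*(2*y - 16)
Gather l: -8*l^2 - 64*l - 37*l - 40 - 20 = -8*l^2 - 101*l - 60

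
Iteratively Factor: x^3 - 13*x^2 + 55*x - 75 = (x - 3)*(x^2 - 10*x + 25) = (x - 5)*(x - 3)*(x - 5)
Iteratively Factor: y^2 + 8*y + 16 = (y + 4)*(y + 4)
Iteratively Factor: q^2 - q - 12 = (q - 4)*(q + 3)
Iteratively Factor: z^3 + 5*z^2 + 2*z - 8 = (z + 4)*(z^2 + z - 2) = (z + 2)*(z + 4)*(z - 1)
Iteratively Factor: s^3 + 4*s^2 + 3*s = (s)*(s^2 + 4*s + 3) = s*(s + 1)*(s + 3)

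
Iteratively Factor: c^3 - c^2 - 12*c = (c - 4)*(c^2 + 3*c) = c*(c - 4)*(c + 3)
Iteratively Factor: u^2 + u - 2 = (u - 1)*(u + 2)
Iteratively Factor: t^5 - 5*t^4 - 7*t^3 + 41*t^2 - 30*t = (t + 3)*(t^4 - 8*t^3 + 17*t^2 - 10*t) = (t - 2)*(t + 3)*(t^3 - 6*t^2 + 5*t) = (t - 2)*(t - 1)*(t + 3)*(t^2 - 5*t) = (t - 5)*(t - 2)*(t - 1)*(t + 3)*(t)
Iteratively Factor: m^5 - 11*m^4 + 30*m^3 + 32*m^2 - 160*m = (m - 4)*(m^4 - 7*m^3 + 2*m^2 + 40*m) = (m - 4)*(m + 2)*(m^3 - 9*m^2 + 20*m) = (m - 5)*(m - 4)*(m + 2)*(m^2 - 4*m) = (m - 5)*(m - 4)^2*(m + 2)*(m)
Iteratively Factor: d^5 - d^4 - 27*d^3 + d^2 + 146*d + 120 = (d - 5)*(d^4 + 4*d^3 - 7*d^2 - 34*d - 24) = (d - 5)*(d + 4)*(d^3 - 7*d - 6) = (d - 5)*(d - 3)*(d + 4)*(d^2 + 3*d + 2) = (d - 5)*(d - 3)*(d + 2)*(d + 4)*(d + 1)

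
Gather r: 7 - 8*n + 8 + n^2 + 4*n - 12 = n^2 - 4*n + 3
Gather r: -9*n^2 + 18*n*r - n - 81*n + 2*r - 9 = -9*n^2 - 82*n + r*(18*n + 2) - 9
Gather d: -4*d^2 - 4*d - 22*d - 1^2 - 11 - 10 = -4*d^2 - 26*d - 22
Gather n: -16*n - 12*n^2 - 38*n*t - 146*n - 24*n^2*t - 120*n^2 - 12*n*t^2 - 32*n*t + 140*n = n^2*(-24*t - 132) + n*(-12*t^2 - 70*t - 22)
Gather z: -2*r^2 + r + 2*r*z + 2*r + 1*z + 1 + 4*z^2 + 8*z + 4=-2*r^2 + 3*r + 4*z^2 + z*(2*r + 9) + 5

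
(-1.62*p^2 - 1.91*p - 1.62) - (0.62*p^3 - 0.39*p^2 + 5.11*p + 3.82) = -0.62*p^3 - 1.23*p^2 - 7.02*p - 5.44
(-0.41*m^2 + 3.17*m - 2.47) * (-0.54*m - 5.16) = 0.2214*m^3 + 0.4038*m^2 - 15.0234*m + 12.7452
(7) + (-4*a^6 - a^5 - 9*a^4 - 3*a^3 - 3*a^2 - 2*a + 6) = -4*a^6 - a^5 - 9*a^4 - 3*a^3 - 3*a^2 - 2*a + 13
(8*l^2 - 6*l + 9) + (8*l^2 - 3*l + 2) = 16*l^2 - 9*l + 11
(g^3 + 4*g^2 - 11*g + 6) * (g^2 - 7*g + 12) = g^5 - 3*g^4 - 27*g^3 + 131*g^2 - 174*g + 72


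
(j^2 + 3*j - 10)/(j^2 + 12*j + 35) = (j - 2)/(j + 7)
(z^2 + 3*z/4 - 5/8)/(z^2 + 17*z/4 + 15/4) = (z - 1/2)/(z + 3)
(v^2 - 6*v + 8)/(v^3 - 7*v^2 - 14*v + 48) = (v - 4)/(v^2 - 5*v - 24)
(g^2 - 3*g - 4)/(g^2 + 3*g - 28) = (g + 1)/(g + 7)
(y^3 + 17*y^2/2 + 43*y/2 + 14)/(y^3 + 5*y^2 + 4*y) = (y + 7/2)/y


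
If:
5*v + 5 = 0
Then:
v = -1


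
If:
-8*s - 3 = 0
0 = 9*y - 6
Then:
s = -3/8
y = 2/3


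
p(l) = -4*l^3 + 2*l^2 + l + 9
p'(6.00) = -407.00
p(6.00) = -777.00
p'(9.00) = -935.00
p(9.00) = -2736.00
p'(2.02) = -39.88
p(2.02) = -13.79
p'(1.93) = -35.98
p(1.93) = -10.38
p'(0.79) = -3.33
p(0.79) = 9.07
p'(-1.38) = -27.37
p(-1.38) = 21.94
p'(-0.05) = 0.77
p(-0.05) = 8.96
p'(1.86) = -33.08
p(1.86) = -7.96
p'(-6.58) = -544.88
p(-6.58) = 1228.57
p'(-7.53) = -709.53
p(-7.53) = 1822.70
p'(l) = -12*l^2 + 4*l + 1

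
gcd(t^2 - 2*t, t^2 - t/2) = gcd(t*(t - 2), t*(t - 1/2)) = t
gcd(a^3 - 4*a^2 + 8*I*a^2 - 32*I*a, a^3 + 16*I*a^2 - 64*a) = a^2 + 8*I*a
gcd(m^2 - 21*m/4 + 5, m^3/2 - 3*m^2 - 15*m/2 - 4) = 1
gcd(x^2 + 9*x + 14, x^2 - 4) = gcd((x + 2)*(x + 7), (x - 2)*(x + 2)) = x + 2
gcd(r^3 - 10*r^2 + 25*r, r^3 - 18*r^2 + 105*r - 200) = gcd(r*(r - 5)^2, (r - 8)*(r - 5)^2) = r^2 - 10*r + 25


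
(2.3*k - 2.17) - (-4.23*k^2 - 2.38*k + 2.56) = 4.23*k^2 + 4.68*k - 4.73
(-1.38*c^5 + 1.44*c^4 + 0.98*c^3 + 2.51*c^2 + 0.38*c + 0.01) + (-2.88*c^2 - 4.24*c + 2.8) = -1.38*c^5 + 1.44*c^4 + 0.98*c^3 - 0.37*c^2 - 3.86*c + 2.81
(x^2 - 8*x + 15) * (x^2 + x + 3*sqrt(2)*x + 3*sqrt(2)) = x^4 - 7*x^3 + 3*sqrt(2)*x^3 - 21*sqrt(2)*x^2 + 7*x^2 + 15*x + 21*sqrt(2)*x + 45*sqrt(2)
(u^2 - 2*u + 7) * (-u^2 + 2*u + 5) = -u^4 + 4*u^3 - 6*u^2 + 4*u + 35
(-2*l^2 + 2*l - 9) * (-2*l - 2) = 4*l^3 + 14*l + 18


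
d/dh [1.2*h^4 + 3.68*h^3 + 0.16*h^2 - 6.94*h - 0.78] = 4.8*h^3 + 11.04*h^2 + 0.32*h - 6.94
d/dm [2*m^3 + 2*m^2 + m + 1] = 6*m^2 + 4*m + 1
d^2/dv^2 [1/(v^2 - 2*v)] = 2*(-v*(v - 2) + 4*(v - 1)^2)/(v^3*(v - 2)^3)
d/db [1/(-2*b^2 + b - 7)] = (4*b - 1)/(2*b^2 - b + 7)^2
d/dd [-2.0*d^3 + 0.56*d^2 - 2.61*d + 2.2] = -6.0*d^2 + 1.12*d - 2.61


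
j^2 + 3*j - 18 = (j - 3)*(j + 6)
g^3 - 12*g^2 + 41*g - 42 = (g - 7)*(g - 3)*(g - 2)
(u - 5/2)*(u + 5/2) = u^2 - 25/4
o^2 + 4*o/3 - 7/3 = (o - 1)*(o + 7/3)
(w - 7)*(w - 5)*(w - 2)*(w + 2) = w^4 - 12*w^3 + 31*w^2 + 48*w - 140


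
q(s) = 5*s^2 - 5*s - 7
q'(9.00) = 85.00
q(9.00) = 353.00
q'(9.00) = 85.00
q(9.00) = 353.00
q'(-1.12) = -16.20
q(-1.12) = 4.87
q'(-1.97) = -24.70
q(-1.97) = 22.25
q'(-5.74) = -62.40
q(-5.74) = 186.44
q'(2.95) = 24.50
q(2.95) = 21.76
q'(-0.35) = -8.50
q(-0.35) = -4.64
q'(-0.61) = -11.10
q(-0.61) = -2.09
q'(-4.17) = -46.70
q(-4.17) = 100.79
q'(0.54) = 0.40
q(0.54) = -8.24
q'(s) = 10*s - 5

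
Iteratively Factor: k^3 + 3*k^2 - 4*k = (k + 4)*(k^2 - k) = (k - 1)*(k + 4)*(k)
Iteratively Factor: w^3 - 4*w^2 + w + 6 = (w + 1)*(w^2 - 5*w + 6) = (w - 3)*(w + 1)*(w - 2)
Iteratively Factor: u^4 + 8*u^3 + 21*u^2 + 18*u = (u + 3)*(u^3 + 5*u^2 + 6*u) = (u + 3)^2*(u^2 + 2*u) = u*(u + 3)^2*(u + 2)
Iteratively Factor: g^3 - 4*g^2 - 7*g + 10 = (g - 1)*(g^2 - 3*g - 10) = (g - 5)*(g - 1)*(g + 2)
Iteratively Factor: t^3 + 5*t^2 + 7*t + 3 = (t + 1)*(t^2 + 4*t + 3) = (t + 1)^2*(t + 3)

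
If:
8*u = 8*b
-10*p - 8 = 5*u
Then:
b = u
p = -u/2 - 4/5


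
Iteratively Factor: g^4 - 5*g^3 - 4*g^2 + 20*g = (g + 2)*(g^3 - 7*g^2 + 10*g) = (g - 5)*(g + 2)*(g^2 - 2*g) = g*(g - 5)*(g + 2)*(g - 2)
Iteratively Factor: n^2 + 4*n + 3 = (n + 1)*(n + 3)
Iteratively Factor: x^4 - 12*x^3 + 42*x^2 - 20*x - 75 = (x + 1)*(x^3 - 13*x^2 + 55*x - 75) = (x - 5)*(x + 1)*(x^2 - 8*x + 15) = (x - 5)^2*(x + 1)*(x - 3)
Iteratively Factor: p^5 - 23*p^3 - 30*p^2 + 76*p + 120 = (p + 2)*(p^4 - 2*p^3 - 19*p^2 + 8*p + 60) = (p + 2)*(p + 3)*(p^3 - 5*p^2 - 4*p + 20) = (p - 2)*(p + 2)*(p + 3)*(p^2 - 3*p - 10) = (p - 2)*(p + 2)^2*(p + 3)*(p - 5)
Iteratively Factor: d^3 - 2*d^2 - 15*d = (d - 5)*(d^2 + 3*d) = d*(d - 5)*(d + 3)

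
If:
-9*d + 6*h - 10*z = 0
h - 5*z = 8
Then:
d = 20*z/9 + 16/3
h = 5*z + 8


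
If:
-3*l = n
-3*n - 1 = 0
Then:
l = 1/9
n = -1/3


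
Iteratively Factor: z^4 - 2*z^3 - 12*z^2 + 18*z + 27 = (z + 1)*(z^3 - 3*z^2 - 9*z + 27) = (z - 3)*(z + 1)*(z^2 - 9) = (z - 3)*(z + 1)*(z + 3)*(z - 3)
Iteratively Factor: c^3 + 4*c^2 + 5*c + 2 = (c + 1)*(c^2 + 3*c + 2) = (c + 1)^2*(c + 2)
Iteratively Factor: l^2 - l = (l)*(l - 1)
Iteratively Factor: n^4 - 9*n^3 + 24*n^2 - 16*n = (n - 4)*(n^3 - 5*n^2 + 4*n) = (n - 4)*(n - 1)*(n^2 - 4*n) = (n - 4)^2*(n - 1)*(n)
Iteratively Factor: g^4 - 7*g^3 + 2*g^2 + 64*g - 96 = (g - 4)*(g^3 - 3*g^2 - 10*g + 24) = (g - 4)^2*(g^2 + g - 6) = (g - 4)^2*(g - 2)*(g + 3)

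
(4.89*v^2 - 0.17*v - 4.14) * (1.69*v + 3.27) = 8.2641*v^3 + 15.703*v^2 - 7.5525*v - 13.5378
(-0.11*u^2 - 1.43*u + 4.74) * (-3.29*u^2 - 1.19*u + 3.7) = 0.3619*u^4 + 4.8356*u^3 - 14.2999*u^2 - 10.9316*u + 17.538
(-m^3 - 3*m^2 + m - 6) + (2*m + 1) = -m^3 - 3*m^2 + 3*m - 5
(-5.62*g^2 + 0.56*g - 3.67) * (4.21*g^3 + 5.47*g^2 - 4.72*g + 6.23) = -23.6602*g^5 - 28.3838*g^4 + 14.1389*g^3 - 57.7307*g^2 + 20.8112*g - 22.8641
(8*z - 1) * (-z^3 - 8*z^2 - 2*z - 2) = -8*z^4 - 63*z^3 - 8*z^2 - 14*z + 2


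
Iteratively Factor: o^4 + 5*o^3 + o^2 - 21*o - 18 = (o + 3)*(o^3 + 2*o^2 - 5*o - 6) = (o - 2)*(o + 3)*(o^2 + 4*o + 3) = (o - 2)*(o + 3)^2*(o + 1)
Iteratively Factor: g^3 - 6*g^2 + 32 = (g - 4)*(g^2 - 2*g - 8) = (g - 4)^2*(g + 2)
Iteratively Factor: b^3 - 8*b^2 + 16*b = (b - 4)*(b^2 - 4*b) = b*(b - 4)*(b - 4)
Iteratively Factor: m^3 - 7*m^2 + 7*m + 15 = (m + 1)*(m^2 - 8*m + 15) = (m - 5)*(m + 1)*(m - 3)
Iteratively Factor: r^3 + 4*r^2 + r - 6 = (r - 1)*(r^2 + 5*r + 6) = (r - 1)*(r + 3)*(r + 2)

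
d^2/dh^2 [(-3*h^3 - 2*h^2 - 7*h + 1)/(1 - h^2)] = 2*(10*h^3 + 3*h^2 + 30*h + 1)/(h^6 - 3*h^4 + 3*h^2 - 1)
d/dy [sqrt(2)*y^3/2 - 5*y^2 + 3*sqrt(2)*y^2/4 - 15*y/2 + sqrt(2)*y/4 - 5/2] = 3*sqrt(2)*y^2/2 - 10*y + 3*sqrt(2)*y/2 - 15/2 + sqrt(2)/4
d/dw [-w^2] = -2*w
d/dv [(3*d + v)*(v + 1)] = 3*d + 2*v + 1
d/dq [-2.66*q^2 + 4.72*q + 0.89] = 4.72 - 5.32*q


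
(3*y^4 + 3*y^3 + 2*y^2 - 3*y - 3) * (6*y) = 18*y^5 + 18*y^4 + 12*y^3 - 18*y^2 - 18*y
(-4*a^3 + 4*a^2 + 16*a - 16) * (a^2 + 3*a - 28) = -4*a^5 - 8*a^4 + 140*a^3 - 80*a^2 - 496*a + 448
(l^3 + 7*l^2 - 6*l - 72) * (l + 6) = l^4 + 13*l^3 + 36*l^2 - 108*l - 432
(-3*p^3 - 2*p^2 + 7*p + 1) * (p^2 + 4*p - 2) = -3*p^5 - 14*p^4 + 5*p^3 + 33*p^2 - 10*p - 2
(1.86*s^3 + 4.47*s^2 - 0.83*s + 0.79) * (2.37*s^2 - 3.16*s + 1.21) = 4.4082*s^5 + 4.7163*s^4 - 13.8417*s^3 + 9.9038*s^2 - 3.5007*s + 0.9559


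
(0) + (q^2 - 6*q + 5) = q^2 - 6*q + 5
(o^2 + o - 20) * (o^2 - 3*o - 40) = o^4 - 2*o^3 - 63*o^2 + 20*o + 800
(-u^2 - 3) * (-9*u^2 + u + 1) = 9*u^4 - u^3 + 26*u^2 - 3*u - 3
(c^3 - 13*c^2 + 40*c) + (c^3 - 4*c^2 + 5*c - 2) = 2*c^3 - 17*c^2 + 45*c - 2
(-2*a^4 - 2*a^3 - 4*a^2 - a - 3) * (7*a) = -14*a^5 - 14*a^4 - 28*a^3 - 7*a^2 - 21*a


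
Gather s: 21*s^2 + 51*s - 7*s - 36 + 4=21*s^2 + 44*s - 32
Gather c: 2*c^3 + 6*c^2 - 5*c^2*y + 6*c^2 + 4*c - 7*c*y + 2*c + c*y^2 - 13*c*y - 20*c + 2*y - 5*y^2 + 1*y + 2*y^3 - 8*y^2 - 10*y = 2*c^3 + c^2*(12 - 5*y) + c*(y^2 - 20*y - 14) + 2*y^3 - 13*y^2 - 7*y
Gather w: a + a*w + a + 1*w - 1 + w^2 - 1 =2*a + w^2 + w*(a + 1) - 2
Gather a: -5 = -5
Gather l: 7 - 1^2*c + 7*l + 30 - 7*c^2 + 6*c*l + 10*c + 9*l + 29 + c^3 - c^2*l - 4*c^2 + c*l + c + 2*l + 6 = c^3 - 11*c^2 + 10*c + l*(-c^2 + 7*c + 18) + 72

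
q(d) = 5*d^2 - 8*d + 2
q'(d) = 10*d - 8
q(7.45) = 219.91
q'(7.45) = 66.50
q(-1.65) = 28.81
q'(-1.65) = -24.50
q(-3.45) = 89.11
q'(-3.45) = -42.50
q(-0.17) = 3.50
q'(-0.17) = -9.70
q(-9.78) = 558.48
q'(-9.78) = -105.80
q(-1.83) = 33.38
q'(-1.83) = -26.30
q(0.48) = -0.69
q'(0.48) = -3.20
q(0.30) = 0.05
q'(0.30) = -5.00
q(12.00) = 626.00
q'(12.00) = 112.00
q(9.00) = 335.00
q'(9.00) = 82.00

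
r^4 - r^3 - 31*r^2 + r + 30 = (r - 6)*(r - 1)*(r + 1)*(r + 5)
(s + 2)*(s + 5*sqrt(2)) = s^2 + 2*s + 5*sqrt(2)*s + 10*sqrt(2)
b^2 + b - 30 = (b - 5)*(b + 6)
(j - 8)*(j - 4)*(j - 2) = j^3 - 14*j^2 + 56*j - 64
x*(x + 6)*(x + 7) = x^3 + 13*x^2 + 42*x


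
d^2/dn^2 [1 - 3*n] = 0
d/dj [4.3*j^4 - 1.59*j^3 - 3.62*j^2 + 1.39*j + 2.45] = 17.2*j^3 - 4.77*j^2 - 7.24*j + 1.39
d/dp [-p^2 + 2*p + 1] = 2 - 2*p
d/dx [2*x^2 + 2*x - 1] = 4*x + 2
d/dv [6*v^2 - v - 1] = 12*v - 1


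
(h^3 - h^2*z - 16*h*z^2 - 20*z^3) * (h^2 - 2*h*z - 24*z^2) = h^5 - 3*h^4*z - 38*h^3*z^2 + 36*h^2*z^3 + 424*h*z^4 + 480*z^5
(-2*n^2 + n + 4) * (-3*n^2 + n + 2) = 6*n^4 - 5*n^3 - 15*n^2 + 6*n + 8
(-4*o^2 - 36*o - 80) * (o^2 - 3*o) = -4*o^4 - 24*o^3 + 28*o^2 + 240*o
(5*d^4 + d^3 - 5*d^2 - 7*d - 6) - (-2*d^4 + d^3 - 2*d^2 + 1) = 7*d^4 - 3*d^2 - 7*d - 7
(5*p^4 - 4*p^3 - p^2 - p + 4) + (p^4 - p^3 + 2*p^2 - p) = 6*p^4 - 5*p^3 + p^2 - 2*p + 4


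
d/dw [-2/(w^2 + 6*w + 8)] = 4*(w + 3)/(w^2 + 6*w + 8)^2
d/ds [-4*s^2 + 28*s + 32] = 28 - 8*s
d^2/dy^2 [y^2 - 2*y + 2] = 2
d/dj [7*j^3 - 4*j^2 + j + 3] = 21*j^2 - 8*j + 1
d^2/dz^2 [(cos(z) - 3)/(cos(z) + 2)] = 5*(cos(z)^2 - 2*cos(z) - 2)/(cos(z) + 2)^3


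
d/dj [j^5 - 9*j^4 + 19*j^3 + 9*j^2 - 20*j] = 5*j^4 - 36*j^3 + 57*j^2 + 18*j - 20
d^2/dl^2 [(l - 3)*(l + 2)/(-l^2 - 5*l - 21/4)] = 24*(32*l^3 + 180*l^2 + 396*l + 345)/(64*l^6 + 960*l^5 + 5808*l^4 + 18080*l^3 + 30492*l^2 + 26460*l + 9261)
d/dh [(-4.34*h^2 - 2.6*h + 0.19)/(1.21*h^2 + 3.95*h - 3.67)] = (-13.997*h^2 + 31.3958*h + 8.7915)/(1.4641*h^4 + 9.559*h^3 + 6.7211*h^2 - 28.993*h + 13.4689)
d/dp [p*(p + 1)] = 2*p + 1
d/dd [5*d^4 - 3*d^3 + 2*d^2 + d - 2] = 20*d^3 - 9*d^2 + 4*d + 1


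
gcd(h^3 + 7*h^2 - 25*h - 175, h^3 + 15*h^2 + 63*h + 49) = h + 7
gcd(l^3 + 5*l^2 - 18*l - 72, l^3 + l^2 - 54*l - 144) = l^2 + 9*l + 18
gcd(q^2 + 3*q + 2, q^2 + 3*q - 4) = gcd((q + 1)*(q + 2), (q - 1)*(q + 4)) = 1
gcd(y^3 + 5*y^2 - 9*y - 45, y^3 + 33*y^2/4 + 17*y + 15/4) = y^2 + 8*y + 15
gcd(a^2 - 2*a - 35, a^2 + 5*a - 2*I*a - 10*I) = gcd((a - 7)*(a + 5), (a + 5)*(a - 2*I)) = a + 5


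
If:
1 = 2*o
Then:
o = 1/2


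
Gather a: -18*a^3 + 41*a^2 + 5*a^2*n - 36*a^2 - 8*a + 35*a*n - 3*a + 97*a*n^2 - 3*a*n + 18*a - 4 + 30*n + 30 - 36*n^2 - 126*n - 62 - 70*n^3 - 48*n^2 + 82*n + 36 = -18*a^3 + a^2*(5*n + 5) + a*(97*n^2 + 32*n + 7) - 70*n^3 - 84*n^2 - 14*n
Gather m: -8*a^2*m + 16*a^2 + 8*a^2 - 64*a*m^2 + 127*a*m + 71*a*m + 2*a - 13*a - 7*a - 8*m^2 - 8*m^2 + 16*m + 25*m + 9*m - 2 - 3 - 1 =24*a^2 - 18*a + m^2*(-64*a - 16) + m*(-8*a^2 + 198*a + 50) - 6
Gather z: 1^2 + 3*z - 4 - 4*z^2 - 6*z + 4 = -4*z^2 - 3*z + 1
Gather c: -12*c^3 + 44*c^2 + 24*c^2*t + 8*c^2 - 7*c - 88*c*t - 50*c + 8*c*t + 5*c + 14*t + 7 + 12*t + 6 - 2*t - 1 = -12*c^3 + c^2*(24*t + 52) + c*(-80*t - 52) + 24*t + 12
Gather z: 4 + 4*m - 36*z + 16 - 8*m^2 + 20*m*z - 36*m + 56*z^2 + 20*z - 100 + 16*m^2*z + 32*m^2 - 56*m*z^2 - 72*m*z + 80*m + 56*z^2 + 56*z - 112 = 24*m^2 + 48*m + z^2*(112 - 56*m) + z*(16*m^2 - 52*m + 40) - 192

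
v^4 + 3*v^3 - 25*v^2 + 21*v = v*(v - 3)*(v - 1)*(v + 7)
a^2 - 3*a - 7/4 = (a - 7/2)*(a + 1/2)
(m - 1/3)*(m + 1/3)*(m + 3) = m^3 + 3*m^2 - m/9 - 1/3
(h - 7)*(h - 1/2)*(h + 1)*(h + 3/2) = h^4 - 5*h^3 - 55*h^2/4 - 5*h/2 + 21/4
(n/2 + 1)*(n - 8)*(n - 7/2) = n^3/2 - 19*n^2/4 + 5*n/2 + 28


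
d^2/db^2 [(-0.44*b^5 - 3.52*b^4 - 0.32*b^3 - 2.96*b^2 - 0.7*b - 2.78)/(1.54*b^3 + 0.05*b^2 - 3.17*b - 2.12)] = (-2.08700799999999*b^9 - 0.20327999999995*b^8 + 12.881352*b^7 - 41.514176*b^6 - 137.157504*b^5 - 477.380904*b^4 - 571.037396*b^3 - 150.66678*b^2 - 60.887532*b - 73.659532)/(3.652264*b^9 + 0.35574*b^8 - 22.542366*b^7 - 16.547791*b^6 + 45.422703*b^5 + 63.587931*b^4 - 9.074765*b^3 - 63.236844*b^2 - 42.741744*b - 9.528128)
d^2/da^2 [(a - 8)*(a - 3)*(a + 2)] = 6*a - 18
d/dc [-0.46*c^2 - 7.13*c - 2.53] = -0.92*c - 7.13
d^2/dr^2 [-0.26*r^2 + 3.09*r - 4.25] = -0.520000000000000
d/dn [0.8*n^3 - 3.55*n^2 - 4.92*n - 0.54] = 2.4*n^2 - 7.1*n - 4.92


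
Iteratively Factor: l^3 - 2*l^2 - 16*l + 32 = (l - 2)*(l^2 - 16) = (l - 4)*(l - 2)*(l + 4)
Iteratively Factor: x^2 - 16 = (x + 4)*(x - 4)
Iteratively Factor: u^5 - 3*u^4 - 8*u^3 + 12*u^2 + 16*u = (u - 4)*(u^4 + u^3 - 4*u^2 - 4*u) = (u - 4)*(u + 2)*(u^3 - u^2 - 2*u) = (u - 4)*(u + 1)*(u + 2)*(u^2 - 2*u) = (u - 4)*(u - 2)*(u + 1)*(u + 2)*(u)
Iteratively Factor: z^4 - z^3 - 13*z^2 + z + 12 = (z - 1)*(z^3 - 13*z - 12) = (z - 1)*(z + 3)*(z^2 - 3*z - 4) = (z - 4)*(z - 1)*(z + 3)*(z + 1)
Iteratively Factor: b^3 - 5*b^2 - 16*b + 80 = (b - 5)*(b^2 - 16) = (b - 5)*(b + 4)*(b - 4)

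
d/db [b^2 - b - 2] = 2*b - 1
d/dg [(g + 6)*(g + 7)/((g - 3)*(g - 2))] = 18*(-g^2 - 4*g + 16)/(g^4 - 10*g^3 + 37*g^2 - 60*g + 36)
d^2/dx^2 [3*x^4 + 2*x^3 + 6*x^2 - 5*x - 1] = 36*x^2 + 12*x + 12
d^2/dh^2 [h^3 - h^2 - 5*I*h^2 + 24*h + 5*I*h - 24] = 6*h - 2 - 10*I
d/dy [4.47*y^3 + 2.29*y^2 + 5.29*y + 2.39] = 13.41*y^2 + 4.58*y + 5.29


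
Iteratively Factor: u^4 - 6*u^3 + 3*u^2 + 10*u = (u + 1)*(u^3 - 7*u^2 + 10*u) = (u - 5)*(u + 1)*(u^2 - 2*u) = (u - 5)*(u - 2)*(u + 1)*(u)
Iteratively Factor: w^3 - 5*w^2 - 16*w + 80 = (w - 4)*(w^2 - w - 20) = (w - 5)*(w - 4)*(w + 4)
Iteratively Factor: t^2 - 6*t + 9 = (t - 3)*(t - 3)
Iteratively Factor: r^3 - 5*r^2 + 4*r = (r - 4)*(r^2 - r) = (r - 4)*(r - 1)*(r)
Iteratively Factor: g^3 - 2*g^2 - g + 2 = (g - 1)*(g^2 - g - 2) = (g - 2)*(g - 1)*(g + 1)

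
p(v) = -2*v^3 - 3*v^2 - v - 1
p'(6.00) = -253.00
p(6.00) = -547.00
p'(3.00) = -73.00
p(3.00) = -85.00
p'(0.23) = -2.70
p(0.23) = -1.41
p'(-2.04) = -13.73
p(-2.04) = 5.53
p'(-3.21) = -43.56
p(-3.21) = 37.45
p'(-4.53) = -96.95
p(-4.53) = 127.89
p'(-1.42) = -4.58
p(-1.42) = 0.10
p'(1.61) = -26.21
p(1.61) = -18.73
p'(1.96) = -35.81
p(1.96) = -29.54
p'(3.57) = -98.89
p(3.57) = -133.80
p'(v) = -6*v^2 - 6*v - 1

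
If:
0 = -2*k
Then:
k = 0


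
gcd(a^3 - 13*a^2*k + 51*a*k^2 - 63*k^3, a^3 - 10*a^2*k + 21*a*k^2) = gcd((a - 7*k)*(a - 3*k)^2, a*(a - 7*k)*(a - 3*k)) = a^2 - 10*a*k + 21*k^2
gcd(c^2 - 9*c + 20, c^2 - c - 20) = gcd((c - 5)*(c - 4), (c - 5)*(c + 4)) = c - 5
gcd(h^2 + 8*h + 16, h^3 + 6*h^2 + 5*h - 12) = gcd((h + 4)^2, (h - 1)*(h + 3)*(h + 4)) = h + 4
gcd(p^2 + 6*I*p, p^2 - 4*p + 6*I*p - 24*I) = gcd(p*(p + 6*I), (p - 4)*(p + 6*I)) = p + 6*I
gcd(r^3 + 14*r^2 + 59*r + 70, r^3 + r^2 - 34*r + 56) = r + 7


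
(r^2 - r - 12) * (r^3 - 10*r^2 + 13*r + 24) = r^5 - 11*r^4 + 11*r^3 + 131*r^2 - 180*r - 288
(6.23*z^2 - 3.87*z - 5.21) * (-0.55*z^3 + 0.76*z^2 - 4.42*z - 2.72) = -3.4265*z^5 + 6.8633*z^4 - 27.6123*z^3 - 3.7998*z^2 + 33.5546*z + 14.1712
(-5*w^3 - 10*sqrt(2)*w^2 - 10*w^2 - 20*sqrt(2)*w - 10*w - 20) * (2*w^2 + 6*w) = -10*w^5 - 50*w^4 - 20*sqrt(2)*w^4 - 100*sqrt(2)*w^3 - 80*w^3 - 120*sqrt(2)*w^2 - 100*w^2 - 120*w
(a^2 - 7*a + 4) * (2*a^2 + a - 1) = 2*a^4 - 13*a^3 + 11*a - 4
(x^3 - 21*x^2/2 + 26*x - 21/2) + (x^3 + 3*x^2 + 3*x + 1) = 2*x^3 - 15*x^2/2 + 29*x - 19/2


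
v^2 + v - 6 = (v - 2)*(v + 3)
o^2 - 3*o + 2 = (o - 2)*(o - 1)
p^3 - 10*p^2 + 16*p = p*(p - 8)*(p - 2)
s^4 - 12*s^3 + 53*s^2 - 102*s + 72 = (s - 4)*(s - 3)^2*(s - 2)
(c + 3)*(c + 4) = c^2 + 7*c + 12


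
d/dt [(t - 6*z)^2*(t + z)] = (t - 6*z)*(3*t - 4*z)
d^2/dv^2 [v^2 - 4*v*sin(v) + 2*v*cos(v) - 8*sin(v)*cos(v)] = 4*v*sin(v) - 2*v*cos(v) - 4*sin(v) + 16*sin(2*v) - 8*cos(v) + 2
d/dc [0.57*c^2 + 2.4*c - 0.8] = 1.14*c + 2.4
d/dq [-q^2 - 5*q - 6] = -2*q - 5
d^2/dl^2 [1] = 0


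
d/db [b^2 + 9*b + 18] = 2*b + 9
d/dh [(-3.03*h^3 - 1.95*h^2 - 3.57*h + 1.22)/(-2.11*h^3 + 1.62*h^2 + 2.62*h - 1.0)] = (-9.0231*h^4 - 30.9426*h^3 + 17.487*h^2 - 0.0527999999999995*h + 0.3736)/(4.4521*h^6 - 6.8364*h^5 - 8.432*h^4 + 12.7088*h^3 + 3.6244*h^2 - 5.24*h + 1.0)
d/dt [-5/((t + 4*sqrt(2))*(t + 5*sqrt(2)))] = 5*(2*t + 9*sqrt(2))/((t + 4*sqrt(2))^2*(t + 5*sqrt(2))^2)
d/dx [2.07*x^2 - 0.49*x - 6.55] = 4.14*x - 0.49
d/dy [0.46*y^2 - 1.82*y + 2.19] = 0.92*y - 1.82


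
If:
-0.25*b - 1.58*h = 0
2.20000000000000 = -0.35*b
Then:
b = -6.29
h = 0.99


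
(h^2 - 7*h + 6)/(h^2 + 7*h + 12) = (h^2 - 7*h + 6)/(h^2 + 7*h + 12)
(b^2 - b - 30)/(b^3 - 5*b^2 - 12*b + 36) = (b + 5)/(b^2 + b - 6)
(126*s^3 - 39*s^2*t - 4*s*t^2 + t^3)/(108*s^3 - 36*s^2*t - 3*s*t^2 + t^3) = (7*s - t)/(6*s - t)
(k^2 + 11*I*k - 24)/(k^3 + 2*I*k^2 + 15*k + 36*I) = (k + 8*I)/(k^2 - I*k + 12)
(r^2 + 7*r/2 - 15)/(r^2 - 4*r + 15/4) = 2*(r + 6)/(2*r - 3)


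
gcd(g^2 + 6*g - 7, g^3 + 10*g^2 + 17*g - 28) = g^2 + 6*g - 7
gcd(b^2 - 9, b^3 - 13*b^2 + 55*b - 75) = b - 3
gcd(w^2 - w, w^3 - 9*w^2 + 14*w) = w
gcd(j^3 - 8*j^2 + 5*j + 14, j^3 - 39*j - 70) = j - 7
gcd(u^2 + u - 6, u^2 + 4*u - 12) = u - 2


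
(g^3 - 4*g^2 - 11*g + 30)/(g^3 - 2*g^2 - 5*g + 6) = (g^3 - 4*g^2 - 11*g + 30)/(g^3 - 2*g^2 - 5*g + 6)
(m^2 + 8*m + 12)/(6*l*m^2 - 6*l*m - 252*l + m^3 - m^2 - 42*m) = (m + 2)/(6*l*m - 42*l + m^2 - 7*m)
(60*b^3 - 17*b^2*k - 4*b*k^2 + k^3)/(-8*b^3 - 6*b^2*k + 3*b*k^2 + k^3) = (-15*b^2 + 8*b*k - k^2)/(2*b^2 + b*k - k^2)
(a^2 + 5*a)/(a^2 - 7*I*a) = (a + 5)/(a - 7*I)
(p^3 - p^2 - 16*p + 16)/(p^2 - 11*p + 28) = (p^2 + 3*p - 4)/(p - 7)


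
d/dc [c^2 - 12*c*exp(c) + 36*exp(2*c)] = -12*c*exp(c) + 2*c + 72*exp(2*c) - 12*exp(c)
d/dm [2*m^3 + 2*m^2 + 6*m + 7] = 6*m^2 + 4*m + 6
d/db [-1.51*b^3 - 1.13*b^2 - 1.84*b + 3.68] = -4.53*b^2 - 2.26*b - 1.84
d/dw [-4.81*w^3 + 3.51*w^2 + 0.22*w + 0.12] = -14.43*w^2 + 7.02*w + 0.22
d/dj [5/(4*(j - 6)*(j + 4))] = 5*(1 - j)/(2*(j^4 - 4*j^3 - 44*j^2 + 96*j + 576))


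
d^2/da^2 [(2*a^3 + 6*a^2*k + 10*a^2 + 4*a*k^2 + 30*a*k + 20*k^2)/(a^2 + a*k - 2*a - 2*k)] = 56*(k + 1)/(a^3 - 6*a^2 + 12*a - 8)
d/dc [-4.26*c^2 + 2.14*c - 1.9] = 2.14 - 8.52*c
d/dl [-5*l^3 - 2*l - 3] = -15*l^2 - 2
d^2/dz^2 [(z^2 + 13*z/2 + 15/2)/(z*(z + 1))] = (11*z^3 + 45*z^2 + 45*z + 15)/(z^3*(z^3 + 3*z^2 + 3*z + 1))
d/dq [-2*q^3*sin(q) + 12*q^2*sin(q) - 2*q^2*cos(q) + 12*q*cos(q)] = -2*q^3*cos(q) - 4*q^2*sin(q) + 12*q^2*cos(q) + 12*q*sin(q) - 4*q*cos(q) + 12*cos(q)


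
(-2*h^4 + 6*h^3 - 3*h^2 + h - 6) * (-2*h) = 4*h^5 - 12*h^4 + 6*h^3 - 2*h^2 + 12*h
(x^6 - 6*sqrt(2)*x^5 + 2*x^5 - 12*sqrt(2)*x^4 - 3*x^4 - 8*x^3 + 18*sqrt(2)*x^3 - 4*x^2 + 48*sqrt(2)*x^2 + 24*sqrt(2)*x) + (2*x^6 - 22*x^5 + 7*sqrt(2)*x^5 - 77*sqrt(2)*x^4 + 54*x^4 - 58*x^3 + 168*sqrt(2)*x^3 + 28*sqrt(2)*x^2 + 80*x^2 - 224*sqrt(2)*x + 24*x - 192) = 3*x^6 - 20*x^5 + sqrt(2)*x^5 - 89*sqrt(2)*x^4 + 51*x^4 - 66*x^3 + 186*sqrt(2)*x^3 + 76*x^2 + 76*sqrt(2)*x^2 - 200*sqrt(2)*x + 24*x - 192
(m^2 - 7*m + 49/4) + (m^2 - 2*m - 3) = 2*m^2 - 9*m + 37/4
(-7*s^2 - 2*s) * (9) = -63*s^2 - 18*s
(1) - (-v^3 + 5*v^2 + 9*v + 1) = v^3 - 5*v^2 - 9*v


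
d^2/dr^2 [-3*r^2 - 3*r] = -6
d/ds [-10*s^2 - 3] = -20*s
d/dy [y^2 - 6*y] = 2*y - 6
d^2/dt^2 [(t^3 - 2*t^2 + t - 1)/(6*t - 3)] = 2*(4*t^3 - 6*t^2 + 3*t - 4)/(3*(8*t^3 - 12*t^2 + 6*t - 1))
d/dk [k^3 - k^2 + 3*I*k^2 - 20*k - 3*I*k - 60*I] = 3*k^2 + k*(-2 + 6*I) - 20 - 3*I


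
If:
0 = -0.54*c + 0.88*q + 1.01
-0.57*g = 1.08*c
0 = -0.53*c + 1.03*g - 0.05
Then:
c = -0.02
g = 0.04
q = -1.16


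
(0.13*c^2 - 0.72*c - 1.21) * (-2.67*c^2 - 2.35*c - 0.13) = -0.3471*c^4 + 1.6169*c^3 + 4.9058*c^2 + 2.9371*c + 0.1573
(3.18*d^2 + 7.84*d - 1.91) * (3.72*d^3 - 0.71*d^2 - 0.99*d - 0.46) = 11.8296*d^5 + 26.907*d^4 - 15.8198*d^3 - 7.8683*d^2 - 1.7155*d + 0.8786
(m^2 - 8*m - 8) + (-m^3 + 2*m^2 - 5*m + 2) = -m^3 + 3*m^2 - 13*m - 6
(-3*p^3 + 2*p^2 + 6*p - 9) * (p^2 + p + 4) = -3*p^5 - p^4 - 4*p^3 + 5*p^2 + 15*p - 36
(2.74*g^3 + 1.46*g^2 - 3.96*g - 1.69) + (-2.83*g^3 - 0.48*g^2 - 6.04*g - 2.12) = -0.0899999999999999*g^3 + 0.98*g^2 - 10.0*g - 3.81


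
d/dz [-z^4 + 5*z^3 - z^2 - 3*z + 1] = -4*z^3 + 15*z^2 - 2*z - 3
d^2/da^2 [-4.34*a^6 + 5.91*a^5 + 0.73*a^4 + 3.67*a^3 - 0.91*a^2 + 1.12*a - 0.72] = -130.2*a^4 + 118.2*a^3 + 8.76*a^2 + 22.02*a - 1.82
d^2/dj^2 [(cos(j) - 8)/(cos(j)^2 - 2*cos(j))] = (8*(cos(j) - 8)*(cos(j) - 1)^2*sin(j)^2 - (cos(j) - 2)^2*cos(j)^3 + (cos(j) - 2)*(16*cos(j) - 19*cos(2*j) + 2*cos(3*j) + 1)*cos(j))/((cos(j) - 2)^3*cos(j)^3)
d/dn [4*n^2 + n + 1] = 8*n + 1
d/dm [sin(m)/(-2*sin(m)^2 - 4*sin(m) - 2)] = (sin(m) - 1)*cos(m)/(2*(sin(m) + 1)^3)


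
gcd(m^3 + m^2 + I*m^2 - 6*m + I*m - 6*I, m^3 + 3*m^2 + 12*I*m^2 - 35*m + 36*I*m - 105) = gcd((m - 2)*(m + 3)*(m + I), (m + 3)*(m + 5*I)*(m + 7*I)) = m + 3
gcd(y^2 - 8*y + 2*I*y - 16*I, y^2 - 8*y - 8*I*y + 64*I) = y - 8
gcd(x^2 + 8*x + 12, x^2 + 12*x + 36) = x + 6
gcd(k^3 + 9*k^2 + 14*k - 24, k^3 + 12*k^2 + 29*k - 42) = k^2 + 5*k - 6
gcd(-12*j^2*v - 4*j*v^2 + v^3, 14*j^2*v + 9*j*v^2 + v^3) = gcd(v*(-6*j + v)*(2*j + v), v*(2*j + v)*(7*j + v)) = 2*j*v + v^2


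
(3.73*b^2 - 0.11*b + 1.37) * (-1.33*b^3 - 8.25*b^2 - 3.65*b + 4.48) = -4.9609*b^5 - 30.6262*b^4 - 14.5291*b^3 + 5.8094*b^2 - 5.4933*b + 6.1376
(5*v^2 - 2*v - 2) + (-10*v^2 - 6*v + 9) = -5*v^2 - 8*v + 7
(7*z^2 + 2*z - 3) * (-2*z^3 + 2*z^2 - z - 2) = -14*z^5 + 10*z^4 + 3*z^3 - 22*z^2 - z + 6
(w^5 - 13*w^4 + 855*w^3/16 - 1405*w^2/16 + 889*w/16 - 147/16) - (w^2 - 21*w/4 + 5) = w^5 - 13*w^4 + 855*w^3/16 - 1421*w^2/16 + 973*w/16 - 227/16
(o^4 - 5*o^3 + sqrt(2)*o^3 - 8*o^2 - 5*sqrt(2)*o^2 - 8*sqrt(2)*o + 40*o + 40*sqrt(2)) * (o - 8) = o^5 - 13*o^4 + sqrt(2)*o^4 - 13*sqrt(2)*o^3 + 32*o^3 + 32*sqrt(2)*o^2 + 104*o^2 - 320*o + 104*sqrt(2)*o - 320*sqrt(2)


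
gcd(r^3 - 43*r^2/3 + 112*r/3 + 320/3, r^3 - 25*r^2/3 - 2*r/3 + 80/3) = r^2 - 19*r/3 - 40/3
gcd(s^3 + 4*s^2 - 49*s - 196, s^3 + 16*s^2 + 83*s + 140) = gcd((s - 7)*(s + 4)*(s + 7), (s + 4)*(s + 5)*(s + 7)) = s^2 + 11*s + 28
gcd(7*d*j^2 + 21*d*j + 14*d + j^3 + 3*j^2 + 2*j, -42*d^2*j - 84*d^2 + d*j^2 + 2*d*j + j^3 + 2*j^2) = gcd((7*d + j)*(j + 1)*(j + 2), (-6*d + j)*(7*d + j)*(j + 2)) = 7*d*j + 14*d + j^2 + 2*j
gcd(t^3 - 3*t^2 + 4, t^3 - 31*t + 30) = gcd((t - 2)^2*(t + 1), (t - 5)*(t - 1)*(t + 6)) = 1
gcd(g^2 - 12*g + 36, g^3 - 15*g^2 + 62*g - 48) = g - 6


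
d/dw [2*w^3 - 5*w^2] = 2*w*(3*w - 5)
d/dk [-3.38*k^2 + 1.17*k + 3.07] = 1.17 - 6.76*k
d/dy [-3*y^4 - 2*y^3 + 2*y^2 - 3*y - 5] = -12*y^3 - 6*y^2 + 4*y - 3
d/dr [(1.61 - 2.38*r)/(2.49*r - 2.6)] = (5.425959*r - 5.66566)/(2.49*r - 2.6)^3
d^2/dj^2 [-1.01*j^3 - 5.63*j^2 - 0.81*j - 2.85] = -6.06*j - 11.26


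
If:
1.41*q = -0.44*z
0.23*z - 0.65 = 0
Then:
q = -0.88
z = 2.83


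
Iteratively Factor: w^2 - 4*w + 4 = (w - 2)*(w - 2)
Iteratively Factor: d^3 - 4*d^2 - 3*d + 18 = (d + 2)*(d^2 - 6*d + 9) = (d - 3)*(d + 2)*(d - 3)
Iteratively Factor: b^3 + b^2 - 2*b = (b + 2)*(b^2 - b) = b*(b + 2)*(b - 1)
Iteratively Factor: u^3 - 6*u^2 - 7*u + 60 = (u - 5)*(u^2 - u - 12) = (u - 5)*(u + 3)*(u - 4)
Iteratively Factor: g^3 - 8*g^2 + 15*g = (g - 3)*(g^2 - 5*g) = (g - 5)*(g - 3)*(g)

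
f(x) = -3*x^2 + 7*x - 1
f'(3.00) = -11.00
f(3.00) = -7.00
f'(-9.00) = 61.00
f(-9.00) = -307.00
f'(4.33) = -18.98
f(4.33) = -26.94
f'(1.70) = -3.20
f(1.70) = 2.23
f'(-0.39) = 9.34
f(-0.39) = -4.19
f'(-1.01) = 13.06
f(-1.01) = -11.13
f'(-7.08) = 49.48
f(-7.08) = -200.94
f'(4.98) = -22.88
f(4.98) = -40.54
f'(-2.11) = 19.66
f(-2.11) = -29.13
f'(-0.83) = 11.98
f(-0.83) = -8.88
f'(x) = 7 - 6*x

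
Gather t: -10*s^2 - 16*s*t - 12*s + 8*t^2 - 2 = -10*s^2 - 16*s*t - 12*s + 8*t^2 - 2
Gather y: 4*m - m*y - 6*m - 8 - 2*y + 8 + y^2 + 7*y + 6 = -2*m + y^2 + y*(5 - m) + 6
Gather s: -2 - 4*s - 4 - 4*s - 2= -8*s - 8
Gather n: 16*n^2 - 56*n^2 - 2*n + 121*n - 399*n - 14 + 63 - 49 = -40*n^2 - 280*n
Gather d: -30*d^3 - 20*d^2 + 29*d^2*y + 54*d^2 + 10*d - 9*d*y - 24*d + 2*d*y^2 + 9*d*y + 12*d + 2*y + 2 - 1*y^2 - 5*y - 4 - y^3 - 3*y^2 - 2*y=-30*d^3 + d^2*(29*y + 34) + d*(2*y^2 - 2) - y^3 - 4*y^2 - 5*y - 2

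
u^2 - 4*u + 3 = (u - 3)*(u - 1)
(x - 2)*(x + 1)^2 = x^3 - 3*x - 2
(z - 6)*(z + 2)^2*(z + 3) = z^4 + z^3 - 26*z^2 - 84*z - 72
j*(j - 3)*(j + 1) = j^3 - 2*j^2 - 3*j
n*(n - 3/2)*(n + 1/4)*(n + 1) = n^4 - n^3/4 - 13*n^2/8 - 3*n/8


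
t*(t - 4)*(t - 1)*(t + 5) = t^4 - 21*t^2 + 20*t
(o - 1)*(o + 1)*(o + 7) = o^3 + 7*o^2 - o - 7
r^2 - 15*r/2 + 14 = (r - 4)*(r - 7/2)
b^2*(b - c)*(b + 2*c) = b^4 + b^3*c - 2*b^2*c^2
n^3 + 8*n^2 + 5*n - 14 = (n - 1)*(n + 2)*(n + 7)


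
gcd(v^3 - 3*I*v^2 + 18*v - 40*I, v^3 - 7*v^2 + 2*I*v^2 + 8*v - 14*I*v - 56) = v^2 + 2*I*v + 8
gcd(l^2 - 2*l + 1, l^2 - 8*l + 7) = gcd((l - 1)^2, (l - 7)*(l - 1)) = l - 1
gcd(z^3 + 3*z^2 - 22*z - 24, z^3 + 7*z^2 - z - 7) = z + 1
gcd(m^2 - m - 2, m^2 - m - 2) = m^2 - m - 2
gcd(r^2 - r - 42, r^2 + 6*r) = r + 6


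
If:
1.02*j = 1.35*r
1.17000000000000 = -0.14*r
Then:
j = -11.06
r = -8.36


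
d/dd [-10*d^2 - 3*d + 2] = -20*d - 3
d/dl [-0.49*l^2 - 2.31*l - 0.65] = -0.98*l - 2.31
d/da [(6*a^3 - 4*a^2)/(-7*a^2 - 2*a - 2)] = 2*a*(-21*a^3 - 12*a^2 - 14*a + 8)/(49*a^4 + 28*a^3 + 32*a^2 + 8*a + 4)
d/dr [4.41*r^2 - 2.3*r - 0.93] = 8.82*r - 2.3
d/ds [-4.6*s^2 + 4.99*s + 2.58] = 4.99 - 9.2*s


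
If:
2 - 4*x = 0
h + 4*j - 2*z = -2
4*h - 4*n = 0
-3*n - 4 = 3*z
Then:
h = -z - 4/3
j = 3*z/4 - 1/6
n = -z - 4/3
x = 1/2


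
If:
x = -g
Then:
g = -x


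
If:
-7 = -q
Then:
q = 7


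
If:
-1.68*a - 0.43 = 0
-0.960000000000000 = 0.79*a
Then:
No Solution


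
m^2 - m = m*(m - 1)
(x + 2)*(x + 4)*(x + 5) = x^3 + 11*x^2 + 38*x + 40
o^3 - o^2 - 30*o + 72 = (o - 4)*(o - 3)*(o + 6)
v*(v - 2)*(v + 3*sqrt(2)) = v^3 - 2*v^2 + 3*sqrt(2)*v^2 - 6*sqrt(2)*v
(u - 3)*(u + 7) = u^2 + 4*u - 21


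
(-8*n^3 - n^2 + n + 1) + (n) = -8*n^3 - n^2 + 2*n + 1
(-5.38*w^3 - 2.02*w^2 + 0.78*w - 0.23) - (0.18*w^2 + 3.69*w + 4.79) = -5.38*w^3 - 2.2*w^2 - 2.91*w - 5.02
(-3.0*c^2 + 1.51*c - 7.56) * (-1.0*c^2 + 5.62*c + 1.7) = 3.0*c^4 - 18.37*c^3 + 10.9462*c^2 - 39.9202*c - 12.852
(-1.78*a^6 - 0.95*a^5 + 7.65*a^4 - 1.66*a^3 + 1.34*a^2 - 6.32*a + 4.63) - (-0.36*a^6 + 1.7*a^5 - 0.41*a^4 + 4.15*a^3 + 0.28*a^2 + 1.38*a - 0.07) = -1.42*a^6 - 2.65*a^5 + 8.06*a^4 - 5.81*a^3 + 1.06*a^2 - 7.7*a + 4.7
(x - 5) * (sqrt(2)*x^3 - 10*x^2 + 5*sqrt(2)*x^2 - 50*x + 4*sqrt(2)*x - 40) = sqrt(2)*x^4 - 10*x^3 - 21*sqrt(2)*x^2 - 20*sqrt(2)*x + 210*x + 200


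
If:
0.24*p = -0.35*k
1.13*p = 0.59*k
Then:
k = 0.00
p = 0.00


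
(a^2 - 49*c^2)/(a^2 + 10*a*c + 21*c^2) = (a - 7*c)/(a + 3*c)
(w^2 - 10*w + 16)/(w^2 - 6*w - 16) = (w - 2)/(w + 2)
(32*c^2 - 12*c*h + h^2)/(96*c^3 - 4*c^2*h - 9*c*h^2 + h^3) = 1/(3*c + h)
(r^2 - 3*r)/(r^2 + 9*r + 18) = r*(r - 3)/(r^2 + 9*r + 18)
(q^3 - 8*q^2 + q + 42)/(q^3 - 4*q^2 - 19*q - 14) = (q - 3)/(q + 1)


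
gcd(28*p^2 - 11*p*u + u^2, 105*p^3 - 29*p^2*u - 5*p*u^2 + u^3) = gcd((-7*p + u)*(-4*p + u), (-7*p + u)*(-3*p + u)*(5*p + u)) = 7*p - u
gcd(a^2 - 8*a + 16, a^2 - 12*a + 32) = a - 4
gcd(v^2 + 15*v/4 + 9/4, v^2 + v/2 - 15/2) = v + 3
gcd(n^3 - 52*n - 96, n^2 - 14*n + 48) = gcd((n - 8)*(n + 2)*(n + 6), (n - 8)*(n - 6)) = n - 8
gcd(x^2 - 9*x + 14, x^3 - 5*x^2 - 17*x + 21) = x - 7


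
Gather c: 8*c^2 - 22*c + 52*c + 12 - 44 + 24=8*c^2 + 30*c - 8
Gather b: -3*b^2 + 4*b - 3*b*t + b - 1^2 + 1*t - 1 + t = -3*b^2 + b*(5 - 3*t) + 2*t - 2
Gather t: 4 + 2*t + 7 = 2*t + 11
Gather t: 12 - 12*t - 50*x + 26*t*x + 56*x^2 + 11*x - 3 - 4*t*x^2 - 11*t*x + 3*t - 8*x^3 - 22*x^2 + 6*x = t*(-4*x^2 + 15*x - 9) - 8*x^3 + 34*x^2 - 33*x + 9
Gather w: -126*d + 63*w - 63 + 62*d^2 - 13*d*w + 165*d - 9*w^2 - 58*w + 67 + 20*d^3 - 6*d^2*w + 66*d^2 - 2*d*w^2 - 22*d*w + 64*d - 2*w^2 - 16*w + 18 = 20*d^3 + 128*d^2 + 103*d + w^2*(-2*d - 11) + w*(-6*d^2 - 35*d - 11) + 22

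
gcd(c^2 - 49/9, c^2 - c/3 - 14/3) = c - 7/3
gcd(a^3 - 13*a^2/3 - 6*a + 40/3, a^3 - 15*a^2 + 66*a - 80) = a - 5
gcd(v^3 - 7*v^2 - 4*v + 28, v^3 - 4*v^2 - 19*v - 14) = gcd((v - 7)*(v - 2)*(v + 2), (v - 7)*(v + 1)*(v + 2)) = v^2 - 5*v - 14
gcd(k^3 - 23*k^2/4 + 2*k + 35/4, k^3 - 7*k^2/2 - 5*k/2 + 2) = k + 1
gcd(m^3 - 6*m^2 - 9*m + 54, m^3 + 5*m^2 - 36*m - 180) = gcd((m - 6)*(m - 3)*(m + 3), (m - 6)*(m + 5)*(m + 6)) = m - 6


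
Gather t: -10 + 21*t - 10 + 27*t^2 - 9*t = 27*t^2 + 12*t - 20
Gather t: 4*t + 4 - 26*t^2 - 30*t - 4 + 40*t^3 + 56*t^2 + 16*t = 40*t^3 + 30*t^2 - 10*t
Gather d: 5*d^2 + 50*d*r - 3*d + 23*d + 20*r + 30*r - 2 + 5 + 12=5*d^2 + d*(50*r + 20) + 50*r + 15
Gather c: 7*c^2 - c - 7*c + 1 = 7*c^2 - 8*c + 1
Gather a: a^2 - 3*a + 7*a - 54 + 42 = a^2 + 4*a - 12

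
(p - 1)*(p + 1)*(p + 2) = p^3 + 2*p^2 - p - 2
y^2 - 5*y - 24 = (y - 8)*(y + 3)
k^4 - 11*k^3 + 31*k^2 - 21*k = k*(k - 7)*(k - 3)*(k - 1)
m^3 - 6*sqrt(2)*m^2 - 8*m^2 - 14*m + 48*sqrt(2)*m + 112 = (m - 8)*(m - 7*sqrt(2))*(m + sqrt(2))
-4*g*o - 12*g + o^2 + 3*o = (-4*g + o)*(o + 3)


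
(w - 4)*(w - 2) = w^2 - 6*w + 8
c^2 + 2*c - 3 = (c - 1)*(c + 3)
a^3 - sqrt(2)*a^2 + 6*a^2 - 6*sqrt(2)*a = a*(a + 6)*(a - sqrt(2))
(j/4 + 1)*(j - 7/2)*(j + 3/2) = j^3/4 + j^2/2 - 53*j/16 - 21/4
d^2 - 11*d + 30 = (d - 6)*(d - 5)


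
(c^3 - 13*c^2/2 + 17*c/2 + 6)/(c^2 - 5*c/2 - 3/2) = c - 4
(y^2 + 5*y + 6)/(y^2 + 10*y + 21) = (y + 2)/(y + 7)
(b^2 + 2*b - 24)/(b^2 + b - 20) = (b + 6)/(b + 5)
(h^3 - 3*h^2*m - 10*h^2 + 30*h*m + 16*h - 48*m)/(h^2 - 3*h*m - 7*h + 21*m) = (h^2 - 10*h + 16)/(h - 7)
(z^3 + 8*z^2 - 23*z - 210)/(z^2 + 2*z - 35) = z + 6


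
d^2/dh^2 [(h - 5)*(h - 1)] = 2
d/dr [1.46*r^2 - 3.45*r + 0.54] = 2.92*r - 3.45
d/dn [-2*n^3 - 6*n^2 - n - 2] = -6*n^2 - 12*n - 1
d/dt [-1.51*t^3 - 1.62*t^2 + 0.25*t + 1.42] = -4.53*t^2 - 3.24*t + 0.25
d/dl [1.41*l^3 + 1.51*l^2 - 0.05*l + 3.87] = 4.23*l^2 + 3.02*l - 0.05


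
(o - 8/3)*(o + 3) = o^2 + o/3 - 8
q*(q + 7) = q^2 + 7*q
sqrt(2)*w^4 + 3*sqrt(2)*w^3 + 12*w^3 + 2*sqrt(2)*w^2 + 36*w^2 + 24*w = w*(w + 2)*(w + 6*sqrt(2))*(sqrt(2)*w + sqrt(2))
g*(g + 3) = g^2 + 3*g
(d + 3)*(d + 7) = d^2 + 10*d + 21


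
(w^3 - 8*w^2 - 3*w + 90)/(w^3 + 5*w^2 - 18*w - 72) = (w^2 - 11*w + 30)/(w^2 + 2*w - 24)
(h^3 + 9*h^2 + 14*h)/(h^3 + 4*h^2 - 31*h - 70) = h/(h - 5)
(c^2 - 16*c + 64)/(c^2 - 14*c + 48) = (c - 8)/(c - 6)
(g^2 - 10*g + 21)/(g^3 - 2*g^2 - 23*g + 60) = (g - 7)/(g^2 + g - 20)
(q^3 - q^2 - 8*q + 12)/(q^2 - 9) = (q^2 - 4*q + 4)/(q - 3)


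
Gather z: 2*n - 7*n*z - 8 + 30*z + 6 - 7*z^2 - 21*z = 2*n - 7*z^2 + z*(9 - 7*n) - 2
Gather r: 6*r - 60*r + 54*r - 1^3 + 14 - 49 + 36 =0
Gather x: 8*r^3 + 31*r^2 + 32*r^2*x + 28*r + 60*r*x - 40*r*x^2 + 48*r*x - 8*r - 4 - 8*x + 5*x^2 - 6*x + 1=8*r^3 + 31*r^2 + 20*r + x^2*(5 - 40*r) + x*(32*r^2 + 108*r - 14) - 3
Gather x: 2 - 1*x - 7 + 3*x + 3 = 2*x - 2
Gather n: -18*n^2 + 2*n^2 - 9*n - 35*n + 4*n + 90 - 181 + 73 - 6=-16*n^2 - 40*n - 24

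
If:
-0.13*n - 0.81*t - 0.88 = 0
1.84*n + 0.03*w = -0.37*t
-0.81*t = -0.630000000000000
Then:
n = -11.62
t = 0.78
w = 702.82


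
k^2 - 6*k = k*(k - 6)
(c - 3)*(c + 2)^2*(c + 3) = c^4 + 4*c^3 - 5*c^2 - 36*c - 36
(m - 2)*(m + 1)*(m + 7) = m^3 + 6*m^2 - 9*m - 14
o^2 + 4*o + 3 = (o + 1)*(o + 3)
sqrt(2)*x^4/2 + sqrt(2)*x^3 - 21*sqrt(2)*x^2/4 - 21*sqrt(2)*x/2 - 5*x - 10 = (x - 5*sqrt(2)/2)*(x + sqrt(2)/2)*(x + 2*sqrt(2))*(sqrt(2)*x/2 + sqrt(2))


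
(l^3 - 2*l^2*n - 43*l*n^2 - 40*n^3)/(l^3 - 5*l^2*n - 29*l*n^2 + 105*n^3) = (l^2 - 7*l*n - 8*n^2)/(l^2 - 10*l*n + 21*n^2)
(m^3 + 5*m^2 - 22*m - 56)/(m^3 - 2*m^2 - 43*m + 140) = (m + 2)/(m - 5)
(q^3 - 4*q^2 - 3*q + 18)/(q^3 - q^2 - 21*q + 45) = (q + 2)/(q + 5)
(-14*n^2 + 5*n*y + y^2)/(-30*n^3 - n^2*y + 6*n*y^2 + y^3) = (7*n + y)/(15*n^2 + 8*n*y + y^2)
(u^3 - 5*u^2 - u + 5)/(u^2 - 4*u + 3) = (u^2 - 4*u - 5)/(u - 3)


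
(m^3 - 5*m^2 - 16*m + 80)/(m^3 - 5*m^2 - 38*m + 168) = (m^2 - m - 20)/(m^2 - m - 42)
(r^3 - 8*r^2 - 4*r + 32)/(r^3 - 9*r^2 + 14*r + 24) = (r^3 - 8*r^2 - 4*r + 32)/(r^3 - 9*r^2 + 14*r + 24)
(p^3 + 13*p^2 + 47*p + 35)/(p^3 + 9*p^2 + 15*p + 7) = (p + 5)/(p + 1)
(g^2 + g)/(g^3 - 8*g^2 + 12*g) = (g + 1)/(g^2 - 8*g + 12)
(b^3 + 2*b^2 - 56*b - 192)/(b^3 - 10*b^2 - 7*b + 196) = (b^2 - 2*b - 48)/(b^2 - 14*b + 49)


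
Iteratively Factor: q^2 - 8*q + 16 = (q - 4)*(q - 4)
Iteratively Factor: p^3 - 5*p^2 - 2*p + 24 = (p + 2)*(p^2 - 7*p + 12) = (p - 4)*(p + 2)*(p - 3)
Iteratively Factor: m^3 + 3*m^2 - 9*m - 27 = (m - 3)*(m^2 + 6*m + 9) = (m - 3)*(m + 3)*(m + 3)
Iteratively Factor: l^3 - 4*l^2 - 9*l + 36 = (l - 4)*(l^2 - 9) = (l - 4)*(l - 3)*(l + 3)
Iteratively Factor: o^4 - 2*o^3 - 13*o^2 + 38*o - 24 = (o - 2)*(o^3 - 13*o + 12) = (o - 3)*(o - 2)*(o^2 + 3*o - 4) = (o - 3)*(o - 2)*(o + 4)*(o - 1)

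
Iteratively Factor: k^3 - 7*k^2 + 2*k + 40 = (k + 2)*(k^2 - 9*k + 20) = (k - 4)*(k + 2)*(k - 5)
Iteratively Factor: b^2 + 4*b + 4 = (b + 2)*(b + 2)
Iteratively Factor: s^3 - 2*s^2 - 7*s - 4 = (s + 1)*(s^2 - 3*s - 4) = (s - 4)*(s + 1)*(s + 1)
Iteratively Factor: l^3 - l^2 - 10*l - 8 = (l - 4)*(l^2 + 3*l + 2) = (l - 4)*(l + 1)*(l + 2)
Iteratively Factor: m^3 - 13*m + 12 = (m - 3)*(m^2 + 3*m - 4) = (m - 3)*(m - 1)*(m + 4)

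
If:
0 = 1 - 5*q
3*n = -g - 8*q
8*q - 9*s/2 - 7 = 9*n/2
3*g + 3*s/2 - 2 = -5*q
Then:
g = 4/7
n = -76/105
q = 1/5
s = -10/21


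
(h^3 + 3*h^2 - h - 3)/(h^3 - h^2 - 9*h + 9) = (h + 1)/(h - 3)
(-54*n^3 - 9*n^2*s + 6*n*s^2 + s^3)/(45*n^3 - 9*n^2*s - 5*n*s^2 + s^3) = (6*n + s)/(-5*n + s)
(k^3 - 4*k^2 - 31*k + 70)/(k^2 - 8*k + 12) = (k^2 - 2*k - 35)/(k - 6)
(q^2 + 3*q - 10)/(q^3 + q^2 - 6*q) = (q + 5)/(q*(q + 3))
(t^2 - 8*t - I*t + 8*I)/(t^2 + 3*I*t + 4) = (t - 8)/(t + 4*I)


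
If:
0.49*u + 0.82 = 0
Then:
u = -1.67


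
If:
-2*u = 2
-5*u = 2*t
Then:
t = 5/2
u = -1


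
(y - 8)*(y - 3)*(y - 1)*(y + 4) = y^4 - 8*y^3 - 13*y^2 + 116*y - 96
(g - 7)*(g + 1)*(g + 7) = g^3 + g^2 - 49*g - 49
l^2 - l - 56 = (l - 8)*(l + 7)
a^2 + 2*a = a*(a + 2)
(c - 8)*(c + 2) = c^2 - 6*c - 16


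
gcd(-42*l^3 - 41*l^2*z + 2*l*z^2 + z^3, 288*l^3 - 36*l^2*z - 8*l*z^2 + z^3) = -6*l + z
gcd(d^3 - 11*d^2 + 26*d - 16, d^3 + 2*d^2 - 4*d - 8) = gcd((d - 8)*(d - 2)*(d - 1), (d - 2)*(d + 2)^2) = d - 2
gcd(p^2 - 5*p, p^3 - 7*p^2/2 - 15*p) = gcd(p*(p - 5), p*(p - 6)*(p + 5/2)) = p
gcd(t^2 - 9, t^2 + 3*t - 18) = t - 3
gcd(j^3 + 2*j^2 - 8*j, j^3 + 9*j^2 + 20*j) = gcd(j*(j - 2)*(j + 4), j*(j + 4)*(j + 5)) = j^2 + 4*j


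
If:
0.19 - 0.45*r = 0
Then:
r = 0.42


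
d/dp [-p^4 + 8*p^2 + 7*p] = -4*p^3 + 16*p + 7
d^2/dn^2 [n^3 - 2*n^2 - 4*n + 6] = 6*n - 4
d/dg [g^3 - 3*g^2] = 3*g*(g - 2)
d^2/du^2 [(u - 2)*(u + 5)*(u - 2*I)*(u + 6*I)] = 12*u^2 + u*(18 + 24*I) + 4 + 24*I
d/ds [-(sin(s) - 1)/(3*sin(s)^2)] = (sin(s) - 2)*cos(s)/(3*sin(s)^3)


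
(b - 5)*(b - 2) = b^2 - 7*b + 10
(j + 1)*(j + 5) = j^2 + 6*j + 5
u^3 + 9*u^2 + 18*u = u*(u + 3)*(u + 6)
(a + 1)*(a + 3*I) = a^2 + a + 3*I*a + 3*I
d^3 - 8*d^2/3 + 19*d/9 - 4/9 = (d - 4/3)*(d - 1)*(d - 1/3)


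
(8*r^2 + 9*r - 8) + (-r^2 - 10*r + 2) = 7*r^2 - r - 6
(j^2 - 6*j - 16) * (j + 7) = j^3 + j^2 - 58*j - 112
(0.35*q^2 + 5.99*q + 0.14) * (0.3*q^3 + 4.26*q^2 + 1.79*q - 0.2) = 0.105*q^5 + 3.288*q^4 + 26.1859*q^3 + 11.2485*q^2 - 0.9474*q - 0.028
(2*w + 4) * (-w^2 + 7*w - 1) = -2*w^3 + 10*w^2 + 26*w - 4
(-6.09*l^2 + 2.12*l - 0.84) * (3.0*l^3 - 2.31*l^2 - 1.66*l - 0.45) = -18.27*l^5 + 20.4279*l^4 + 2.6922*l^3 + 1.1617*l^2 + 0.4404*l + 0.378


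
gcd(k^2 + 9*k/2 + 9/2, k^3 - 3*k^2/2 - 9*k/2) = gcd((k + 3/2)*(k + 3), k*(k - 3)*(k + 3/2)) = k + 3/2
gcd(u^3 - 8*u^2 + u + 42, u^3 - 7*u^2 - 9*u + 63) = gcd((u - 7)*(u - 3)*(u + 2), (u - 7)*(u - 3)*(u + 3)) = u^2 - 10*u + 21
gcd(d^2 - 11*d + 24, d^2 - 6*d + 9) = d - 3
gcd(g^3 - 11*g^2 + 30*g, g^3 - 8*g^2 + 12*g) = g^2 - 6*g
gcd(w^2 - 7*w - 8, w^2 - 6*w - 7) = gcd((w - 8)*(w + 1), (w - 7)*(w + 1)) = w + 1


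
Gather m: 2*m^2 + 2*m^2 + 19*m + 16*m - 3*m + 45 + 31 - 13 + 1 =4*m^2 + 32*m + 64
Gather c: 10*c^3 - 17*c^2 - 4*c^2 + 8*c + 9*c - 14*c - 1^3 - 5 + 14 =10*c^3 - 21*c^2 + 3*c + 8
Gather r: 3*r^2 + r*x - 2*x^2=3*r^2 + r*x - 2*x^2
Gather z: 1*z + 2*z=3*z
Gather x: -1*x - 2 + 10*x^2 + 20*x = 10*x^2 + 19*x - 2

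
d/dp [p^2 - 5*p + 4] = 2*p - 5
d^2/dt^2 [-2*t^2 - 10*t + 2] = -4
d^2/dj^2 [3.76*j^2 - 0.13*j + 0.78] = 7.52000000000000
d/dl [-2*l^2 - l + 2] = -4*l - 1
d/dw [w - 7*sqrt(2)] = 1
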